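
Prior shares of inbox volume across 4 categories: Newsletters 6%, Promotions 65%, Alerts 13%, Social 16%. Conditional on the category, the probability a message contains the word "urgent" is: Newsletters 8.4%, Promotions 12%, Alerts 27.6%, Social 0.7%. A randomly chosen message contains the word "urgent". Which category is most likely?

Promotions

By Bayes' rule, posterior ∝ prior × likelihood:
  Newsletters: 0.06 × 0.084 = 0.00504
  Promotions: 0.65 × 0.12 = 0.078
  Alerts: 0.13 × 0.276 = 0.03588
  Social: 0.16 × 0.007 = 0.00112
Total = 0.12004.
Largest term belongs to Promotions, so Promotions is most probable.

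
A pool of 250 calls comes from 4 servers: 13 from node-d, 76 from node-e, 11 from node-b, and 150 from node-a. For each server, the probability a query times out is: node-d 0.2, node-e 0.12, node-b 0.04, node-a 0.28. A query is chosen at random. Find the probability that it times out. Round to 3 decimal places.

0.217

Unnormalized posteriors (prior × likelihood):
  node-d: 0.052 × 0.2 = 0.0104
  node-e: 0.304 × 0.12 = 0.03648
  node-b: 0.044 × 0.04 = 0.00176
  node-a: 0.6 × 0.28 = 0.168
P(timeout) = 0.0104 + 0.03648 + 0.00176 + 0.168 = 0.21664 → 0.217.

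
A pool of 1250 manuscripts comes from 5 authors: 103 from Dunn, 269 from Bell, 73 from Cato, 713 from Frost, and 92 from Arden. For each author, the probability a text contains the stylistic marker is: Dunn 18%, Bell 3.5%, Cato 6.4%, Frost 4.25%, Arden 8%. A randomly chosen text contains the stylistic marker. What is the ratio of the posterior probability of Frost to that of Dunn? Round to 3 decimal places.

1.634

Prior × likelihood for each hypothesis:
  Dunn: 0.0824 × 0.18 = 0.014832
  Bell: 0.2152 × 0.035 = 0.007532
  Cato: 0.0584 × 0.064 = 0.0037376
  Frost: 0.5704 × 0.0425 = 0.024242
  Arden: 0.0736 × 0.08 = 0.005888
Normalizing constant = 0.0562316.
The ratio is 0.024242 / 0.014832 (the normalizer cancels) = 1.634.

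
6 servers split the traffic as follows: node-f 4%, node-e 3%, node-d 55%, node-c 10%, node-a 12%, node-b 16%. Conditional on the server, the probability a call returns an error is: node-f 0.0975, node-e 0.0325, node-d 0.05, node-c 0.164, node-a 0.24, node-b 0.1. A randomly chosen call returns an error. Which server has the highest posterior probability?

Unnormalized posteriors (prior × likelihood):
  node-f: 0.04 × 0.0975 = 0.0039
  node-e: 0.03 × 0.0325 = 0.000975
  node-d: 0.55 × 0.05 = 0.0275
  node-c: 0.1 × 0.164 = 0.0164
  node-a: 0.12 × 0.24 = 0.0288
  node-b: 0.16 × 0.1 = 0.016
Total = 0.093575.
Largest term belongs to node-a, so node-a is most probable.

node-a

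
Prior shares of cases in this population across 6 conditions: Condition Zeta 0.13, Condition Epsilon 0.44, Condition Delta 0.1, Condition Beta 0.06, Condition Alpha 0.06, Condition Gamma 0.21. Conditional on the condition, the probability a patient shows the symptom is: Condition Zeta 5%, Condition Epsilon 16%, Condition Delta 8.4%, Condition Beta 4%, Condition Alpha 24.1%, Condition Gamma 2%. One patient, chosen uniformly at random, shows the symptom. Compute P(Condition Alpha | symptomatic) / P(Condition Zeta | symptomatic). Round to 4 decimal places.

By Bayes' rule, posterior ∝ prior × likelihood:
  Condition Zeta: 0.13 × 0.05 = 0.0065
  Condition Epsilon: 0.44 × 0.16 = 0.0704
  Condition Delta: 0.1 × 0.084 = 0.0084
  Condition Beta: 0.06 × 0.04 = 0.0024
  Condition Alpha: 0.06 × 0.241 = 0.01446
  Condition Gamma: 0.21 × 0.02 = 0.0042
Normalizing constant = 0.10636.
The ratio is 0.01446 / 0.0065 (the normalizer cancels) = 2.2246.

2.2246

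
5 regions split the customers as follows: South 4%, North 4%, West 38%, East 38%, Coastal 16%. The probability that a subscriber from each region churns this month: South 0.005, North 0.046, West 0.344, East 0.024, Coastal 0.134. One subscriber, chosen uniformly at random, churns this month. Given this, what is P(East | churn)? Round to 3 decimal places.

0.056

Compute prior × likelihood for every hypothesis:
  South: 0.04 × 0.005 = 0.0002
  North: 0.04 × 0.046 = 0.00184
  West: 0.38 × 0.344 = 0.13072
  East: 0.38 × 0.024 = 0.00912
  Coastal: 0.16 × 0.134 = 0.02144
Normalizing constant = 0.16332.
P(East | evidence) = 0.00912 / 0.16332 ≈ 0.056.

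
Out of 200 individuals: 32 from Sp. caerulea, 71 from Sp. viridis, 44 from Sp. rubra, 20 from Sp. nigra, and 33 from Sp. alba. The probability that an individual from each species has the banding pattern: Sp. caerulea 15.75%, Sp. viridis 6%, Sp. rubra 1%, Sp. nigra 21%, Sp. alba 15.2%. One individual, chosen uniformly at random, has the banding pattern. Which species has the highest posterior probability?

Sp. caerulea

Unnormalized posteriors (prior × likelihood):
  Sp. caerulea: 0.16 × 0.1575 = 0.0252
  Sp. viridis: 0.355 × 0.06 = 0.0213
  Sp. rubra: 0.22 × 0.01 = 0.0022
  Sp. nigra: 0.1 × 0.21 = 0.021
  Sp. alba: 0.165 × 0.152 = 0.02508
Normalizing constant = 0.09478.
Largest term belongs to Sp. caerulea, so Sp. caerulea is most probable.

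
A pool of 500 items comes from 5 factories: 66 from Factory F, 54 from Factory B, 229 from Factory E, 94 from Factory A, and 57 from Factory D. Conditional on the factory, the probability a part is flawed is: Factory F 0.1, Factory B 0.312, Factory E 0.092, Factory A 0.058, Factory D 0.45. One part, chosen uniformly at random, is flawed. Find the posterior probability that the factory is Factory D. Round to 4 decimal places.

Compute prior × likelihood for every hypothesis:
  Factory F: 0.132 × 0.1 = 0.0132
  Factory B: 0.108 × 0.312 = 0.033696
  Factory E: 0.458 × 0.092 = 0.042136
  Factory A: 0.188 × 0.058 = 0.010904
  Factory D: 0.114 × 0.45 = 0.0513
Total = 0.151236.
P(Factory D | evidence) = 0.0513 / 0.151236 ≈ 0.3392.

0.3392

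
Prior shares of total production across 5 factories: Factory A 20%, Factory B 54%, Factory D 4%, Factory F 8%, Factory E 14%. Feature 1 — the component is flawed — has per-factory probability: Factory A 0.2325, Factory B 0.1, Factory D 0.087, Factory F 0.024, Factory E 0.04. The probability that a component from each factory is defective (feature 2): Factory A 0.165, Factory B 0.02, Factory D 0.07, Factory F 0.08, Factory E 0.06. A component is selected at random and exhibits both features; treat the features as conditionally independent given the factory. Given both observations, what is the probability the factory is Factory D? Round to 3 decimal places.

0.026

Unnormalized posteriors (prior × likelihood):
  Factory A: 0.2 × 0.2325 × 0.165 = 0.0076725
  Factory B: 0.54 × 0.1 × 0.02 = 0.00108
  Factory D: 0.04 × 0.087 × 0.07 = 0.0002436
  Factory F: 0.08 × 0.024 × 0.08 = 0.0001536
  Factory E: 0.14 × 0.04 × 0.06 = 0.000336
Sum = 0.0094857.
P(Factory D | evidence) = 0.0002436 / 0.0094857 ≈ 0.026.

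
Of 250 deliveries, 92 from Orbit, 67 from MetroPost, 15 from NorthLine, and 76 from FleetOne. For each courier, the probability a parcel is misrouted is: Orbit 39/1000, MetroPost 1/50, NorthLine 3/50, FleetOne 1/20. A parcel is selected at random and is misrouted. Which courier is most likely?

FleetOne

Prior × likelihood for each hypothesis:
  Orbit: 0.368 × 0.039 = 0.014352
  MetroPost: 0.268 × 0.02 = 0.00536
  NorthLine: 0.06 × 0.06 = 0.0036
  FleetOne: 0.304 × 0.05 = 0.0152
Normalizing constant = 0.038512.
Largest term belongs to FleetOne, so FleetOne is most probable.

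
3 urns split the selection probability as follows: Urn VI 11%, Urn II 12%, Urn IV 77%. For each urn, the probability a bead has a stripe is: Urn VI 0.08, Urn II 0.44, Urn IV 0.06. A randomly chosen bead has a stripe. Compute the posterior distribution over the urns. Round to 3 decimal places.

Urn VI 0.082, Urn II 0.490, Urn IV 0.429

Prior × likelihood for each hypothesis:
  Urn VI: 0.11 × 0.08 = 0.0088
  Urn II: 0.12 × 0.44 = 0.0528
  Urn IV: 0.77 × 0.06 = 0.0462
Total = 0.1078.
P(Urn VI | striped) = 0.0088/0.1078 ≈ 0.082
P(Urn II | striped) = 0.0528/0.1078 ≈ 0.490
P(Urn IV | striped) = 0.0462/0.1078 ≈ 0.429
(Check: 0.082+0.490+0.429 = 1.001.)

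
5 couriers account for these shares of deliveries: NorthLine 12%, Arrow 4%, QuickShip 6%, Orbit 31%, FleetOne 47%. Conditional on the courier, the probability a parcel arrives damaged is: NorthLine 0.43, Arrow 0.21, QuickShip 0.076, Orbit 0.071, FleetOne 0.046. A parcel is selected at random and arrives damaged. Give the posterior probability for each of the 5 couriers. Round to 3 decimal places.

Compute prior × likelihood for every hypothesis:
  NorthLine: 0.12 × 0.43 = 0.0516
  Arrow: 0.04 × 0.21 = 0.0084
  QuickShip: 0.06 × 0.076 = 0.00456
  Orbit: 0.31 × 0.071 = 0.02201
  FleetOne: 0.47 × 0.046 = 0.02162
Sum = 0.10819.
P(NorthLine | damaged) = 0.0516/0.10819 ≈ 0.477
P(Arrow | damaged) = 0.0084/0.10819 ≈ 0.078
P(QuickShip | damaged) = 0.00456/0.10819 ≈ 0.042
P(Orbit | damaged) = 0.02201/0.10819 ≈ 0.203
P(FleetOne | damaged) = 0.02162/0.10819 ≈ 0.200
(Check: 0.477+0.078+0.042+0.203+0.200 = 1.000.)

NorthLine 0.477, Arrow 0.078, QuickShip 0.042, Orbit 0.203, FleetOne 0.200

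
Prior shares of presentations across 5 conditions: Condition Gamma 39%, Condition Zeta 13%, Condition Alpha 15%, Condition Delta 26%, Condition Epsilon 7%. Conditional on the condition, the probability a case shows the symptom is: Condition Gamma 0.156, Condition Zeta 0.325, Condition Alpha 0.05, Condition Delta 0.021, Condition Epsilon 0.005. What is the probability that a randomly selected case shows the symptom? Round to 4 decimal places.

0.1164

Compute prior × likelihood for every hypothesis:
  Condition Gamma: 0.39 × 0.156 = 0.06084
  Condition Zeta: 0.13 × 0.325 = 0.04225
  Condition Alpha: 0.15 × 0.05 = 0.0075
  Condition Delta: 0.26 × 0.021 = 0.00546
  Condition Epsilon: 0.07 × 0.005 = 0.00035
P(symptomatic) = 0.06084 + 0.04225 + 0.0075 + 0.00546 + 0.00035 = 0.1164 → 0.1164.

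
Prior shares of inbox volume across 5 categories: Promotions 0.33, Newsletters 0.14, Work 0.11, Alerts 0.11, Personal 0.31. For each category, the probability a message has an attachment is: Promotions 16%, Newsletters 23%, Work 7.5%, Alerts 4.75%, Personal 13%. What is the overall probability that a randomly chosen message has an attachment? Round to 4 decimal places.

Prior × likelihood for each hypothesis:
  Promotions: 0.33 × 0.16 = 0.0528
  Newsletters: 0.14 × 0.23 = 0.0322
  Work: 0.11 × 0.075 = 0.00825
  Alerts: 0.11 × 0.0475 = 0.005225
  Personal: 0.31 × 0.13 = 0.0403
P(attachment) = 0.0528 + 0.0322 + 0.00825 + 0.005225 + 0.0403 = 0.138775 → 0.1388.

0.1388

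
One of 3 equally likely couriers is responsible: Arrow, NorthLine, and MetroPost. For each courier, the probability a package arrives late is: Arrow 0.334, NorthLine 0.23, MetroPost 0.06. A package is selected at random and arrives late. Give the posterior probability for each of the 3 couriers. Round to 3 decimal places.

With a uniform prior (1/3 each), posterior ∝ likelihood:
  Arrow: 0.334
  NorthLine: 0.23
  MetroPost: 0.06
Total = 0.624.
P(Arrow | late) = 0.334/0.624 ≈ 0.535
P(NorthLine | late) = 0.23/0.624 ≈ 0.369
P(MetroPost | late) = 0.06/0.624 ≈ 0.096

Arrow 0.535, NorthLine 0.369, MetroPost 0.096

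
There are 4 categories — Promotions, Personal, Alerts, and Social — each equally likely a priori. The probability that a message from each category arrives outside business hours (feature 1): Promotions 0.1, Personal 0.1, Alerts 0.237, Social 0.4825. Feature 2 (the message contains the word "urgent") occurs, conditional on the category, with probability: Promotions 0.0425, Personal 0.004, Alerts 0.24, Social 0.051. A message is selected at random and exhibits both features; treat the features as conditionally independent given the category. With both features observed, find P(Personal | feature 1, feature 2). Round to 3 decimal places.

0.005

Since the prior is uniform, the posterior is proportional to the likelihood:
  Promotions: 0.1 × 0.0425 = 0.00425
  Personal: 0.1 × 0.004 = 0.0004
  Alerts: 0.237 × 0.24 = 0.05688
  Social: 0.4825 × 0.051 = 0.0246075
Total = 0.0861375.
P(Personal | evidence) = 0.0004 / 0.0861375 ≈ 0.005.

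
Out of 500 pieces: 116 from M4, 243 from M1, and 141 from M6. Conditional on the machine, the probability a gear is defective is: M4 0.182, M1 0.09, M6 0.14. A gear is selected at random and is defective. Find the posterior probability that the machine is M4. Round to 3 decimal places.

0.337

By Bayes' rule, posterior ∝ prior × likelihood:
  M4: 0.232 × 0.182 = 0.042224
  M1: 0.486 × 0.09 = 0.04374
  M6: 0.282 × 0.14 = 0.03948
Sum = 0.125444.
P(M4 | evidence) = 0.042224 / 0.125444 ≈ 0.337.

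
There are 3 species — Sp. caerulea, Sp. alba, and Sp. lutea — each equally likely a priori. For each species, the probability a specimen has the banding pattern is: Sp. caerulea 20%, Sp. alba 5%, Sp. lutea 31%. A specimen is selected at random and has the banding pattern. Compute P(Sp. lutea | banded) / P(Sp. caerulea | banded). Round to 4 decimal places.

1.5500

With a uniform prior (1/3 each), posterior ∝ likelihood:
  Sp. caerulea: 0.2
  Sp. alba: 0.05
  Sp. lutea: 0.31
Normalizing constant = 0.56.
The ratio is 0.31 / 0.2 (the normalizer cancels) = 1.5500.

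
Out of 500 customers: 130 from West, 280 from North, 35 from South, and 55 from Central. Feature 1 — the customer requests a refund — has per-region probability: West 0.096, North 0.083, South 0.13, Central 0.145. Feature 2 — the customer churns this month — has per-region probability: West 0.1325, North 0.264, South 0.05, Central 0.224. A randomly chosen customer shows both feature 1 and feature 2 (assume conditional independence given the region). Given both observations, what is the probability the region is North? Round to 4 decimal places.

0.6259

Compute prior × likelihood for every hypothesis:
  West: 0.26 × 0.096 × 0.1325 = 0.0033072
  North: 0.56 × 0.083 × 0.264 = 0.01227072
  South: 0.07 × 0.13 × 0.05 = 0.000455
  Central: 0.11 × 0.145 × 0.224 = 0.0035728
Normalizing constant = 0.01960572.
P(North | evidence) = 0.01227072 / 0.01960572 ≈ 0.6259.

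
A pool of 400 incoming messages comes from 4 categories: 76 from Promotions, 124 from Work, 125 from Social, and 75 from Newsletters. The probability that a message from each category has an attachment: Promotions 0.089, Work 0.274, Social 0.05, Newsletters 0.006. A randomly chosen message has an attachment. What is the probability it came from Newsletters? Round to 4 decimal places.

By Bayes' rule, posterior ∝ prior × likelihood:
  Promotions: 0.19 × 0.089 = 0.01691
  Work: 0.31 × 0.274 = 0.08494
  Social: 0.3125 × 0.05 = 0.015625
  Newsletters: 0.1875 × 0.006 = 0.001125
Normalizing constant = 0.1186.
P(Newsletters | evidence) = 0.001125 / 0.1186 ≈ 0.0095.

0.0095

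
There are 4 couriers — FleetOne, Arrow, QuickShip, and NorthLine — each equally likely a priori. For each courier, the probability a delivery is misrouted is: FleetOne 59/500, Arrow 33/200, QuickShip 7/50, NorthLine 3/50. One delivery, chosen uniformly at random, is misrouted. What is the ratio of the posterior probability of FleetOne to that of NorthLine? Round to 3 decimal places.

1.967

With a uniform prior (1/4 each), posterior ∝ likelihood:
  FleetOne: 0.118
  Arrow: 0.165
  QuickShip: 0.14
  NorthLine: 0.06
Normalizing constant = 0.483.
The ratio is 0.118 / 0.06 (the normalizer cancels) = 1.967.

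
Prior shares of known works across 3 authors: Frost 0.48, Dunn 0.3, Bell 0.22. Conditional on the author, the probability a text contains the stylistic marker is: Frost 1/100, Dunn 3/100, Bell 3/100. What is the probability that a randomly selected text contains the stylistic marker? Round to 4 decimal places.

0.0204

Prior × likelihood for each hypothesis:
  Frost: 0.48 × 0.01 = 0.0048
  Dunn: 0.3 × 0.03 = 0.009
  Bell: 0.22 × 0.03 = 0.0066
P(marker) = 0.0048 + 0.009 + 0.0066 = 0.0204 → 0.0204.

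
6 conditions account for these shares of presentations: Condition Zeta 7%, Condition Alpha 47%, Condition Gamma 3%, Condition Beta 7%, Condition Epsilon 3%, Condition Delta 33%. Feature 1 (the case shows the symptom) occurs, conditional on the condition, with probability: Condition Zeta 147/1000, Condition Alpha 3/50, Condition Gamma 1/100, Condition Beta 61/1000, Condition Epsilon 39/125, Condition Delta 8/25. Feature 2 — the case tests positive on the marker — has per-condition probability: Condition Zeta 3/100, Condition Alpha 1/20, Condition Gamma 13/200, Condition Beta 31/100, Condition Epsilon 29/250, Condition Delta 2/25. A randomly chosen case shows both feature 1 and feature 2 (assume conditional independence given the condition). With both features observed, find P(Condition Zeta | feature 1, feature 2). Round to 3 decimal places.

By Bayes' rule, posterior ∝ prior × likelihood:
  Condition Zeta: 0.07 × 0.147 × 0.03 = 0.0003087
  Condition Alpha: 0.47 × 0.06 × 0.05 = 0.00141
  Condition Gamma: 0.03 × 0.01 × 0.065 = 0.0000195
  Condition Beta: 0.07 × 0.061 × 0.31 = 0.0013237
  Condition Epsilon: 0.03 × 0.312 × 0.116 = 0.00108576
  Condition Delta: 0.33 × 0.32 × 0.08 = 0.008448
Normalizing constant = 0.01259566.
P(Condition Zeta | evidence) = 0.0003087 / 0.01259566 ≈ 0.025.

0.025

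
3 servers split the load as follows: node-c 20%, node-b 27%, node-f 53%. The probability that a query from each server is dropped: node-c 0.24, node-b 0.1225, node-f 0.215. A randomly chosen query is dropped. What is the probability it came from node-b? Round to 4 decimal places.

0.1696

By Bayes' rule, posterior ∝ prior × likelihood:
  node-c: 0.2 × 0.24 = 0.048
  node-b: 0.27 × 0.1225 = 0.033075
  node-f: 0.53 × 0.215 = 0.11395
Total = 0.195025.
P(node-b | evidence) = 0.033075 / 0.195025 ≈ 0.1696.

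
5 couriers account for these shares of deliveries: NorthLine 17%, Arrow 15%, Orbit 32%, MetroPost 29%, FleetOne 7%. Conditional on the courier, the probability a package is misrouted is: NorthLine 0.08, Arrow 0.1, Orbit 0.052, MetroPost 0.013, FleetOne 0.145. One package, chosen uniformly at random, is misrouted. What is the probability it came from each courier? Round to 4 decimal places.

By Bayes' rule, posterior ∝ prior × likelihood:
  NorthLine: 0.17 × 0.08 = 0.0136
  Arrow: 0.15 × 0.1 = 0.015
  Orbit: 0.32 × 0.052 = 0.01664
  MetroPost: 0.29 × 0.013 = 0.00377
  FleetOne: 0.07 × 0.145 = 0.01015
Normalizing constant = 0.05916.
P(NorthLine | misrouted) = 0.0136/0.05916 ≈ 0.2299
P(Arrow | misrouted) = 0.015/0.05916 ≈ 0.2535
P(Orbit | misrouted) = 0.01664/0.05916 ≈ 0.2813
P(MetroPost | misrouted) = 0.00377/0.05916 ≈ 0.0637
P(FleetOne | misrouted) = 0.01015/0.05916 ≈ 0.1716

NorthLine 0.2299, Arrow 0.2535, Orbit 0.2813, MetroPost 0.0637, FleetOne 0.1716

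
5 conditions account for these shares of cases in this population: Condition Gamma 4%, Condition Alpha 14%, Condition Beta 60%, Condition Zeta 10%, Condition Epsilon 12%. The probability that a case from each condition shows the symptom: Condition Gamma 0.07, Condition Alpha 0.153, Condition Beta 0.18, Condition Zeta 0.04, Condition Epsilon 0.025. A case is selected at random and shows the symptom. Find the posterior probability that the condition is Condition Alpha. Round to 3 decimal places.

Unnormalized posteriors (prior × likelihood):
  Condition Gamma: 0.04 × 0.07 = 0.0028
  Condition Alpha: 0.14 × 0.153 = 0.02142
  Condition Beta: 0.6 × 0.18 = 0.108
  Condition Zeta: 0.1 × 0.04 = 0.004
  Condition Epsilon: 0.12 × 0.025 = 0.003
Normalizing constant = 0.13922.
P(Condition Alpha | evidence) = 0.02142 / 0.13922 ≈ 0.154.

0.154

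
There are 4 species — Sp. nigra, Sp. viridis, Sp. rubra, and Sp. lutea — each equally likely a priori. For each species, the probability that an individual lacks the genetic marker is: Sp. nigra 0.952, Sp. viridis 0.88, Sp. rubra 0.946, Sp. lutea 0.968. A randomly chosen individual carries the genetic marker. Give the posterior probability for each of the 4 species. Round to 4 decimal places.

Taking complements, P(marker | each) = Sp. nigra 0.048, Sp. viridis 0.12, Sp. rubra 0.054, Sp. lutea 0.032.
Since the prior is uniform, the posterior is proportional to the likelihood:
  Sp. nigra: 0.048
  Sp. viridis: 0.12
  Sp. rubra: 0.054
  Sp. lutea: 0.032
Total = 0.254.
P(Sp. nigra | marker) = 0.048/0.254 ≈ 0.1890
P(Sp. viridis | marker) = 0.12/0.254 ≈ 0.4724
P(Sp. rubra | marker) = 0.054/0.254 ≈ 0.2126
P(Sp. lutea | marker) = 0.032/0.254 ≈ 0.1260

Sp. nigra 0.1890, Sp. viridis 0.4724, Sp. rubra 0.2126, Sp. lutea 0.1260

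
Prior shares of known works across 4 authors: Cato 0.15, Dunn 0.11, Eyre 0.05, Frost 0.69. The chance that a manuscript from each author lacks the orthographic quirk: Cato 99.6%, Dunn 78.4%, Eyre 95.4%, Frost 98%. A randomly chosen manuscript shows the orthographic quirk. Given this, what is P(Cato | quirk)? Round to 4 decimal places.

0.0148

Taking complements, P(quirk | each) = Cato 0.004, Dunn 0.216, Eyre 0.046, Frost 0.02.
Prior × likelihood for each hypothesis:
  Cato: 0.15 × 0.004 = 0.0006
  Dunn: 0.11 × 0.216 = 0.02376
  Eyre: 0.05 × 0.046 = 0.0023
  Frost: 0.69 × 0.02 = 0.0138
Sum = 0.04046.
P(Cato | evidence) = 0.0006 / 0.04046 ≈ 0.0148.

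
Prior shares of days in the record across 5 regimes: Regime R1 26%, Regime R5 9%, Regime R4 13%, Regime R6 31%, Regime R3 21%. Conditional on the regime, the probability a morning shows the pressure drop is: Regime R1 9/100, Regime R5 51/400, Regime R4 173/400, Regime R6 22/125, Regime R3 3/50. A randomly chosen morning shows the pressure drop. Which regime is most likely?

Regime R4

Prior × likelihood for each hypothesis:
  Regime R1: 0.26 × 0.09 = 0.0234
  Regime R5: 0.09 × 0.1275 = 0.011475
  Regime R4: 0.13 × 0.4325 = 0.056225
  Regime R6: 0.31 × 0.176 = 0.05456
  Regime R3: 0.21 × 0.06 = 0.0126
Total = 0.15826.
Largest term belongs to Regime R4, so Regime R4 is most probable.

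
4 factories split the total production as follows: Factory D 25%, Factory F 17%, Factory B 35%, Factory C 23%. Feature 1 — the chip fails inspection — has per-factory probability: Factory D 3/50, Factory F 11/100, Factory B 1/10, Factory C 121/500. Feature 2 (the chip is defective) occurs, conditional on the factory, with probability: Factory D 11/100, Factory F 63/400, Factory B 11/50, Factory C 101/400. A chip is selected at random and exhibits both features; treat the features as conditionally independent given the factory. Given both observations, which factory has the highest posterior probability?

Factory C

Unnormalized posteriors (prior × likelihood):
  Factory D: 0.25 × 0.06 × 0.11 = 0.00165
  Factory F: 0.17 × 0.11 × 0.1575 = 0.00294525
  Factory B: 0.35 × 0.1 × 0.22 = 0.0077
  Factory C: 0.23 × 0.242 × 0.2525 = 0.01405415
Normalizing constant = 0.0263494.
Largest term belongs to Factory C, so Factory C is most probable.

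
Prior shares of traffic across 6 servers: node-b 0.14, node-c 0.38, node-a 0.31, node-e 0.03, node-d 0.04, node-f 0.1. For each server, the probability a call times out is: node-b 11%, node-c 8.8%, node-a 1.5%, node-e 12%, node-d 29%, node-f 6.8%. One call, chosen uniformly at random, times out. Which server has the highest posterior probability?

Compute prior × likelihood for every hypothesis:
  node-b: 0.14 × 0.11 = 0.0154
  node-c: 0.38 × 0.088 = 0.03344
  node-a: 0.31 × 0.015 = 0.00465
  node-e: 0.03 × 0.12 = 0.0036
  node-d: 0.04 × 0.29 = 0.0116
  node-f: 0.1 × 0.068 = 0.0068
Normalizing constant = 0.07549.
Largest term belongs to node-c, so node-c is most probable.

node-c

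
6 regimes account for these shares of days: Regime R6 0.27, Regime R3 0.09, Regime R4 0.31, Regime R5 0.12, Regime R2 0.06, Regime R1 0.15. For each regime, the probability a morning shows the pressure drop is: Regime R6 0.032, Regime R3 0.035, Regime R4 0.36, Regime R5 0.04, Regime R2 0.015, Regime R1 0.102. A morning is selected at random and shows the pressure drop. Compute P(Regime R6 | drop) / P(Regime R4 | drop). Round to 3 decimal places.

Compute prior × likelihood for every hypothesis:
  Regime R6: 0.27 × 0.032 = 0.00864
  Regime R3: 0.09 × 0.035 = 0.00315
  Regime R4: 0.31 × 0.36 = 0.1116
  Regime R5: 0.12 × 0.04 = 0.0048
  Regime R2: 0.06 × 0.015 = 0.0009
  Regime R1: 0.15 × 0.102 = 0.0153
Sum = 0.14439.
The ratio is 0.00864 / 0.1116 (the normalizer cancels) = 0.077.

0.077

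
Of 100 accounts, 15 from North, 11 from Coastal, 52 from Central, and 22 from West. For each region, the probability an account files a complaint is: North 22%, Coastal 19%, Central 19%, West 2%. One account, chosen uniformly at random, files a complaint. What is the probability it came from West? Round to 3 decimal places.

Prior × likelihood for each hypothesis:
  North: 0.15 × 0.22 = 0.033
  Coastal: 0.11 × 0.19 = 0.0209
  Central: 0.52 × 0.19 = 0.0988
  West: 0.22 × 0.02 = 0.0044
Normalizing constant = 0.1571.
P(West | evidence) = 0.0044 / 0.1571 ≈ 0.028.

0.028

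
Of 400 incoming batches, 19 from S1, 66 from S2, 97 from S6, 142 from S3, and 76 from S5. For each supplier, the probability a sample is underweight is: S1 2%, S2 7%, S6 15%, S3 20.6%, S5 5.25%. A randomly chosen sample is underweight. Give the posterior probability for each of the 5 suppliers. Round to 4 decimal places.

S1 0.0072, S2 0.0875, S6 0.2756, S3 0.5541, S5 0.0756

Compute prior × likelihood for every hypothesis:
  S1: 0.0475 × 0.02 = 0.00095
  S2: 0.165 × 0.07 = 0.01155
  S6: 0.2425 × 0.15 = 0.036375
  S3: 0.355 × 0.206 = 0.07313
  S5: 0.19 × 0.0525 = 0.009975
Total = 0.13198.
P(S1 | underweight) = 0.00095/0.13198 ≈ 0.0072
P(S2 | underweight) = 0.01155/0.13198 ≈ 0.0875
P(S6 | underweight) = 0.036375/0.13198 ≈ 0.2756
P(S3 | underweight) = 0.07313/0.13198 ≈ 0.5541
P(S5 | underweight) = 0.009975/0.13198 ≈ 0.0756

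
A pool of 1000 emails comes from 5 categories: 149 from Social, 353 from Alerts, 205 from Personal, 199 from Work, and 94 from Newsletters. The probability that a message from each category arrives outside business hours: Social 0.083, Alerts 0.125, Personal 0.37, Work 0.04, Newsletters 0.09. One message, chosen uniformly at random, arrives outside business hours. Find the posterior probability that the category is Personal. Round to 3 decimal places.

Unnormalized posteriors (prior × likelihood):
  Social: 0.149 × 0.083 = 0.012367
  Alerts: 0.353 × 0.125 = 0.044125
  Personal: 0.205 × 0.37 = 0.07585
  Work: 0.199 × 0.04 = 0.00796
  Newsletters: 0.094 × 0.09 = 0.00846
Total = 0.148762.
P(Personal | evidence) = 0.07585 / 0.148762 ≈ 0.510.

0.510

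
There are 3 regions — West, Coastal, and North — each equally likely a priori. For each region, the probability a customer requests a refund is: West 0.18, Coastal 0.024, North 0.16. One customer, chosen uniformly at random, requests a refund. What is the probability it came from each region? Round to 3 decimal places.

With a uniform prior (1/3 each), posterior ∝ likelihood:
  West: 0.18
  Coastal: 0.024
  North: 0.16
Total = 0.364.
P(West | refund) = 0.18/0.364 ≈ 0.495
P(Coastal | refund) = 0.024/0.364 ≈ 0.066
P(North | refund) = 0.16/0.364 ≈ 0.440
(Check: 0.495+0.066+0.440 = 1.001.)

West 0.495, Coastal 0.066, North 0.440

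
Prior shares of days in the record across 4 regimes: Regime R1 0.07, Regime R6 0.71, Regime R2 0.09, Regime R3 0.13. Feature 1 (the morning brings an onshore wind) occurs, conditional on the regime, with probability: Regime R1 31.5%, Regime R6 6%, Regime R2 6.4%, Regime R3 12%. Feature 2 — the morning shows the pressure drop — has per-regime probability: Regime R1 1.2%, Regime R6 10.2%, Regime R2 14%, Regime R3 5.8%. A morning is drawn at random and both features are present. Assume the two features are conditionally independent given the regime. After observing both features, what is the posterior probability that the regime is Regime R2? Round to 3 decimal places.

0.128

Unnormalized posteriors (prior × likelihood):
  Regime R1: 0.07 × 0.315 × 0.012 = 0.0002646
  Regime R6: 0.71 × 0.06 × 0.102 = 0.0043452
  Regime R2: 0.09 × 0.064 × 0.14 = 0.0008064
  Regime R3: 0.13 × 0.12 × 0.058 = 0.0009048
Normalizing constant = 0.006321.
P(Regime R2 | evidence) = 0.0008064 / 0.006321 ≈ 0.128.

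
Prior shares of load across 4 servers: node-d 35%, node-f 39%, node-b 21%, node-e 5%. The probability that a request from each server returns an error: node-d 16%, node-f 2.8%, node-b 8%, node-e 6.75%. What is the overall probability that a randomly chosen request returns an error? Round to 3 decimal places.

Unnormalized posteriors (prior × likelihood):
  node-d: 0.35 × 0.16 = 0.056
  node-f: 0.39 × 0.028 = 0.01092
  node-b: 0.21 × 0.08 = 0.0168
  node-e: 0.05 × 0.0675 = 0.003375
P(error) = 0.056 + 0.01092 + 0.0168 + 0.003375 = 0.087095 → 0.087.

0.087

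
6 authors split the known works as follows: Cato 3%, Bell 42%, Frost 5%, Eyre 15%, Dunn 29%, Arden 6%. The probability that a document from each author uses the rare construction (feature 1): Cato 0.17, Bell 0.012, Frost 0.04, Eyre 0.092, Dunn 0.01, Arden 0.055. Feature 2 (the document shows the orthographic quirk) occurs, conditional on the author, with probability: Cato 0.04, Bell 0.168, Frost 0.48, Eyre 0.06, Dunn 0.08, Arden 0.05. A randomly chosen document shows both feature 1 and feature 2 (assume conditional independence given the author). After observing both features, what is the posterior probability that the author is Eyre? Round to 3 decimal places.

0.256

Unnormalized posteriors (prior × likelihood):
  Cato: 0.03 × 0.17 × 0.04 = 0.000204
  Bell: 0.42 × 0.012 × 0.168 = 0.00084672
  Frost: 0.05 × 0.04 × 0.48 = 0.00096
  Eyre: 0.15 × 0.092 × 0.06 = 0.000828
  Dunn: 0.29 × 0.01 × 0.08 = 0.000232
  Arden: 0.06 × 0.055 × 0.05 = 0.000165
Normalizing constant = 0.00323572.
P(Eyre | evidence) = 0.000828 / 0.00323572 ≈ 0.256.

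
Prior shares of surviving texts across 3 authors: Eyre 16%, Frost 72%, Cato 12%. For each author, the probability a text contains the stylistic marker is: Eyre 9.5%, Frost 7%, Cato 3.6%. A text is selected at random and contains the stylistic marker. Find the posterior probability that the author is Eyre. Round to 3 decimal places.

0.217

Compute prior × likelihood for every hypothesis:
  Eyre: 0.16 × 0.095 = 0.0152
  Frost: 0.72 × 0.07 = 0.0504
  Cato: 0.12 × 0.036 = 0.00432
Total = 0.06992.
P(Eyre | evidence) = 0.0152 / 0.06992 ≈ 0.217.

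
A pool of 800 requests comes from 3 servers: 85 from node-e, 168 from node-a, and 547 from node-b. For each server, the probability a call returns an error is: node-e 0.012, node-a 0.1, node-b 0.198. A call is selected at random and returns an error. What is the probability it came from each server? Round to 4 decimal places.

node-e 0.0081, node-a 0.1332, node-b 0.8587

Compute prior × likelihood for every hypothesis:
  node-e: 0.10625 × 0.012 = 0.001275
  node-a: 0.21 × 0.1 = 0.021
  node-b: 0.68375 × 0.198 = 0.1353825
Total = 0.1576575.
P(node-e | error) = 0.001275/0.1576575 ≈ 0.0081
P(node-a | error) = 0.021/0.1576575 ≈ 0.1332
P(node-b | error) = 0.1353825/0.1576575 ≈ 0.8587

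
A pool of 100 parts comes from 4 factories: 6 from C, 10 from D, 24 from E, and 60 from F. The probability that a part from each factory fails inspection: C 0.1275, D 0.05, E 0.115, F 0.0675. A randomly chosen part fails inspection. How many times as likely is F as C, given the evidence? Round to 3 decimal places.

5.294

Prior × likelihood for each hypothesis:
  C: 0.06 × 0.1275 = 0.00765
  D: 0.1 × 0.05 = 0.005
  E: 0.24 × 0.115 = 0.0276
  F: 0.6 × 0.0675 = 0.0405
Normalizing constant = 0.08075.
The ratio is 0.0405 / 0.00765 (the normalizer cancels) = 5.294.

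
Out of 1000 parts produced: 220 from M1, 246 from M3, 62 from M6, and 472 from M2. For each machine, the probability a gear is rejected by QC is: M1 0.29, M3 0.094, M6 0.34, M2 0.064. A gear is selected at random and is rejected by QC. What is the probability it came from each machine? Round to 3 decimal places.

Prior × likelihood for each hypothesis:
  M1: 0.22 × 0.29 = 0.0638
  M3: 0.246 × 0.094 = 0.023124
  M6: 0.062 × 0.34 = 0.02108
  M2: 0.472 × 0.064 = 0.030208
Normalizing constant = 0.138212.
P(M1 | rejected) = 0.0638/0.138212 ≈ 0.462
P(M3 | rejected) = 0.023124/0.138212 ≈ 0.167
P(M6 | rejected) = 0.02108/0.138212 ≈ 0.153
P(M2 | rejected) = 0.030208/0.138212 ≈ 0.219

M1 0.462, M3 0.167, M6 0.153, M2 0.219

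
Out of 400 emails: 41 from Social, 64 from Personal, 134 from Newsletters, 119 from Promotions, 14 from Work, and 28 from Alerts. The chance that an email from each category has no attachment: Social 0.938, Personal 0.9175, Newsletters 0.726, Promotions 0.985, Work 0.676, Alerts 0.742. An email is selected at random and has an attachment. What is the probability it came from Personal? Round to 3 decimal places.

0.091

Taking complements, P(attachment | each) = Social 0.062, Personal 0.0825, Newsletters 0.274, Promotions 0.015, Work 0.324, Alerts 0.258.
Prior × likelihood for each hypothesis:
  Social: 0.1025 × 0.062 = 0.006355
  Personal: 0.16 × 0.0825 = 0.0132
  Newsletters: 0.335 × 0.274 = 0.09179
  Promotions: 0.2975 × 0.015 = 0.0044625
  Work: 0.035 × 0.324 = 0.01134
  Alerts: 0.07 × 0.258 = 0.01806
Total = 0.1452075.
P(Personal | evidence) = 0.0132 / 0.1452075 ≈ 0.091.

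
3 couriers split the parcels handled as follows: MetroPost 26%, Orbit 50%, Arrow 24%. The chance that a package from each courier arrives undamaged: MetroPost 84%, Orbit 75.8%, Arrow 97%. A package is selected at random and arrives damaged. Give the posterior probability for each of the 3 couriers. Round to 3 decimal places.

MetroPost 0.245, Orbit 0.713, Arrow 0.042

Taking complements, P(damaged | each) = MetroPost 0.16, Orbit 0.242, Arrow 0.03.
Unnormalized posteriors (prior × likelihood):
  MetroPost: 0.26 × 0.16 = 0.0416
  Orbit: 0.5 × 0.242 = 0.121
  Arrow: 0.24 × 0.03 = 0.0072
Sum = 0.1698.
P(MetroPost | damaged) = 0.0416/0.1698 ≈ 0.245
P(Orbit | damaged) = 0.121/0.1698 ≈ 0.713
P(Arrow | damaged) = 0.0072/0.1698 ≈ 0.042
(Check: 0.245+0.713+0.042 = 1.000.)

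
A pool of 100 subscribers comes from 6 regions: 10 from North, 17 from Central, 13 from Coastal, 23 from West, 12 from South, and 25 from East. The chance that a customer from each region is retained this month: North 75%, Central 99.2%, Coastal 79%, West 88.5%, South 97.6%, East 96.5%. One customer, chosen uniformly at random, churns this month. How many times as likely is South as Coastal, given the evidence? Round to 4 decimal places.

0.1055

Taking complements, P(churn | each) = North 0.25, Central 0.008, Coastal 0.21, West 0.115, South 0.024, East 0.035.
By Bayes' rule, posterior ∝ prior × likelihood:
  North: 0.1 × 0.25 = 0.025
  Central: 0.17 × 0.008 = 0.00136
  Coastal: 0.13 × 0.21 = 0.0273
  West: 0.23 × 0.115 = 0.02645
  South: 0.12 × 0.024 = 0.00288
  East: 0.25 × 0.035 = 0.00875
Total = 0.09174.
The ratio is 0.00288 / 0.0273 (the normalizer cancels) = 0.1055.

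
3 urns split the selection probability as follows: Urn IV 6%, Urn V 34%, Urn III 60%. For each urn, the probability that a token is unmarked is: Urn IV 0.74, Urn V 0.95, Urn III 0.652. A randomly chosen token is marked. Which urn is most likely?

Taking complements, P(marked | each) = Urn IV 0.26, Urn V 0.05, Urn III 0.348.
Unnormalized posteriors (prior × likelihood):
  Urn IV: 0.06 × 0.26 = 0.0156
  Urn V: 0.34 × 0.05 = 0.017
  Urn III: 0.6 × 0.348 = 0.2088
Sum = 0.2414.
Largest term belongs to Urn III, so Urn III is most probable.

Urn III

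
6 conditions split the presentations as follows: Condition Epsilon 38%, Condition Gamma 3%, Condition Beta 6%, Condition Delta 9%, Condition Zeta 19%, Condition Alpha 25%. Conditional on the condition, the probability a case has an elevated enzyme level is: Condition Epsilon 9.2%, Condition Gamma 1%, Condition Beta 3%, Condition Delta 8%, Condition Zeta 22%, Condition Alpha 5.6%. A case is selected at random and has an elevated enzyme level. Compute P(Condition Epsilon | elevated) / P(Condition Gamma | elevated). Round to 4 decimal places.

116.5333

Unnormalized posteriors (prior × likelihood):
  Condition Epsilon: 0.38 × 0.092 = 0.03496
  Condition Gamma: 0.03 × 0.01 = 0.0003
  Condition Beta: 0.06 × 0.03 = 0.0018
  Condition Delta: 0.09 × 0.08 = 0.0072
  Condition Zeta: 0.19 × 0.22 = 0.0418
  Condition Alpha: 0.25 × 0.056 = 0.014
Normalizing constant = 0.10006.
The ratio is 0.03496 / 0.0003 (the normalizer cancels) = 116.5333.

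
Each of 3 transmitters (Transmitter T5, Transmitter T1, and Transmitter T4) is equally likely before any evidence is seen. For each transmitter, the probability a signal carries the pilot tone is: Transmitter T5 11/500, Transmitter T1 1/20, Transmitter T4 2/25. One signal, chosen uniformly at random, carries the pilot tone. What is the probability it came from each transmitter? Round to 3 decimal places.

Transmitter T5 0.145, Transmitter T1 0.329, Transmitter T4 0.526

Since the prior is uniform, the posterior is proportional to the likelihood:
  Transmitter T5: 0.022
  Transmitter T1: 0.05
  Transmitter T4: 0.08
Normalizing constant = 0.152.
P(Transmitter T5 | pilot) = 0.022/0.152 ≈ 0.145
P(Transmitter T1 | pilot) = 0.05/0.152 ≈ 0.329
P(Transmitter T4 | pilot) = 0.08/0.152 ≈ 0.526
(Check: 0.145+0.329+0.526 = 1.000.)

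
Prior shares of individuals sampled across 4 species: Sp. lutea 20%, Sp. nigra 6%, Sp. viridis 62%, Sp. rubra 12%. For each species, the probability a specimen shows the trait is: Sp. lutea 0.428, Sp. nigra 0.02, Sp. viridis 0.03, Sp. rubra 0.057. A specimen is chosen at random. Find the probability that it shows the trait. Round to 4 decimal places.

0.1122

Prior × likelihood for each hypothesis:
  Sp. lutea: 0.2 × 0.428 = 0.0856
  Sp. nigra: 0.06 × 0.02 = 0.0012
  Sp. viridis: 0.62 × 0.03 = 0.0186
  Sp. rubra: 0.12 × 0.057 = 0.00684
P(trait) = 0.0856 + 0.0012 + 0.0186 + 0.00684 = 0.11224 → 0.1122.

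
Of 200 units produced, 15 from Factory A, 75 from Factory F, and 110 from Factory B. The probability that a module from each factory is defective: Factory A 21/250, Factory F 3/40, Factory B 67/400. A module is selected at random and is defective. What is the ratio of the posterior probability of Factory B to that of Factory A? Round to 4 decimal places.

14.6230

Compute prior × likelihood for every hypothesis:
  Factory A: 0.075 × 0.084 = 0.0063
  Factory F: 0.375 × 0.075 = 0.028125
  Factory B: 0.55 × 0.1675 = 0.092125
Total = 0.12655.
The ratio is 0.092125 / 0.0063 (the normalizer cancels) = 14.6230.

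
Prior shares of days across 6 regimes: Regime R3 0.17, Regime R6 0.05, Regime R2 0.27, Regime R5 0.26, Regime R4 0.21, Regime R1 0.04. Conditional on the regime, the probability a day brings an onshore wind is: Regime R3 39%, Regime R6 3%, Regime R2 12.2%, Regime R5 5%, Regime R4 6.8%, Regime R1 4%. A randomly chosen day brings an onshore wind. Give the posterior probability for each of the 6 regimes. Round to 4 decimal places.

By Bayes' rule, posterior ∝ prior × likelihood:
  Regime R3: 0.17 × 0.39 = 0.0663
  Regime R6: 0.05 × 0.03 = 0.0015
  Regime R2: 0.27 × 0.122 = 0.03294
  Regime R5: 0.26 × 0.05 = 0.013
  Regime R4: 0.21 × 0.068 = 0.01428
  Regime R1: 0.04 × 0.04 = 0.0016
Normalizing constant = 0.12962.
P(Regime R3 | onshore) = 0.0663/0.12962 ≈ 0.5115
P(Regime R6 | onshore) = 0.0015/0.12962 ≈ 0.0116
P(Regime R2 | onshore) = 0.03294/0.12962 ≈ 0.2541
P(Regime R5 | onshore) = 0.013/0.12962 ≈ 0.1003
P(Regime R4 | onshore) = 0.01428/0.12962 ≈ 0.1102
P(Regime R1 | onshore) = 0.0016/0.12962 ≈ 0.0123
(Check: 0.5115+0.0116+0.2541+0.1003+0.1102+0.0123 = 1.0000.)

Regime R3 0.5115, Regime R6 0.0116, Regime R2 0.2541, Regime R5 0.1003, Regime R4 0.1102, Regime R1 0.0123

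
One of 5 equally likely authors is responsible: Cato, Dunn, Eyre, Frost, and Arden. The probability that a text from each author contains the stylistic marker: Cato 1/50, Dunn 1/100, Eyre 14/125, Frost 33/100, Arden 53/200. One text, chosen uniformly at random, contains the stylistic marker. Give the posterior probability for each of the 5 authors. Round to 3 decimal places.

Cato 0.027, Dunn 0.014, Eyre 0.152, Frost 0.448, Arden 0.360

With a uniform prior (1/5 each), posterior ∝ likelihood:
  Cato: 0.02
  Dunn: 0.01
  Eyre: 0.112
  Frost: 0.33
  Arden: 0.265
Normalizing constant = 0.737.
P(Cato | marker) = 0.02/0.737 ≈ 0.027
P(Dunn | marker) = 0.01/0.737 ≈ 0.014
P(Eyre | marker) = 0.112/0.737 ≈ 0.152
P(Frost | marker) = 0.33/0.737 ≈ 0.448
P(Arden | marker) = 0.265/0.737 ≈ 0.360
(Check: 0.027+0.014+0.152+0.448+0.360 = 1.001.)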